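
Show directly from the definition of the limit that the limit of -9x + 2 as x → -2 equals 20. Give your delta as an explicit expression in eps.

delta = eps/9

Let eps > 0 be given. We need delta > 0 so that 0 < |x + 2| < delta implies |(-9x + 2) − 20| < eps.
|(-9x + 2) − 20| = |-9x - 18| = 9|x + 2|.
So 9|x + 2| < eps exactly when |x + 2| < eps/9.
Take delta = eps/9. If 0 < |x + 2| < delta then |(-9x + 2) − 20| = 9|x + 2| < 9·(eps/9) = eps.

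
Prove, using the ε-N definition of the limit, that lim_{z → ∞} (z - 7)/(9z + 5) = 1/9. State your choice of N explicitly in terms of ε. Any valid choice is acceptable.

N = (68/81)/ε

Let ε > 0. We seek N > 0 such that z > N implies |(z - 7)/(9z + 5) − (1/9)| < ε.
(z - 7)/(9z + 5) − (1/9) = (9(z - 7) − (9z + 5)) / (9(9z + 5)) = -68/(9(9z + 5)).
For z > 0 we have 9z + 5 > 9z, so |(z - 7)/(9z + 5) − (1/9)| = 68/(9(9z + 5)) < 68/(9·9z) = (68/81)/z.
Thus |(z - 7)/(9z + 5) − (1/9)| < ε whenever z > (68/81)/ε.
Take N = (68/81)/ε. If z > N then |(z - 7)/(9z + 5) − (1/9)| < (68/81)/z < ε.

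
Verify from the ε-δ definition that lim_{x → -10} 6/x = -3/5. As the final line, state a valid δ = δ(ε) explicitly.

Suppose ε > 0. We seek δ > 0 such that 0 < |x + 10| < δ implies |6/x + 3/5| < ε.
|6/x + 3/5| = 6·|-10 − x|/(10·|x|) = 6|x + 10|/(10|x|).
Restrict δ ≤ 5. Then |x + 10| < 5 gives |x| > 5, so 10|x| > 50.
Then |6/x + 3/5| < 6|x + 10|/50, which is < ε when |x + 10| < (25/3)ε.
Take δ = min(5, (25/3)ε). Then 0 < |x + 10| < δ gives both |x + 10| < 5 and |x + 10| < (25/3)ε, so |6/x + 3/5| < ε.

δ = min(5, (25/3)ε)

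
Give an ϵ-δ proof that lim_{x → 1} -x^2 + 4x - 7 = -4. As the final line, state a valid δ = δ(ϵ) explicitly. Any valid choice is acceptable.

Fix ϵ > 0. We want δ > 0 such that 0 < |x − 1| < δ implies |(-x^2 + 4x - 7) + 4| < ϵ.
(-x^2 + 4x - 7) + 4 = -x^2 + 4x - 3 = (x − 1)(-x + 3).
So |(-x^2 + 4x - 7) + 4| = |x − 1|·|-x + 3|.
Require δ ≤ 1. Then |x − 1| < 1 gives |x| < 2, and by the triangle inequality |-x + 3| ≤ 2 + 3 = 5.
Hence |(-x^2 + 4x - 7) + 4| ≤ 5|x − 1| < ϵ provided |x − 1| < ϵ/5.
Choosing δ = min(1, ϵ/5) ensures both conditions, hence |(-x^2 + 4x - 7) + 4| < ϵ.

δ = min(1, ϵ/5)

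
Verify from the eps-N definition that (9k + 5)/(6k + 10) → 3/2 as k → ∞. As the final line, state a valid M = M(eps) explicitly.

M = (5/3)/eps

Suppose eps > 0. For k ≥ 1, |(9k + 5)/(6k + 10) − (3/2)| = |-60|/(6(6k + 10)) = 60/(6(6k + 10)).
Since 6k + 10 ≥ 6k for k ≥ 1, this is ≤ 60/(6·6k) = (5/3)/k.
So |(9k + 5)/(6k + 10) − (3/2)| < eps whenever k > (5/3)/eps.
Take M = (5/3)/eps. If k > M then |(9k + 5)/(6k + 10) − (3/2)| ≤ (5/3)/k < eps.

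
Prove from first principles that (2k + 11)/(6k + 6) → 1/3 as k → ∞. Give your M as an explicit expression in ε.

M = (3/2)/ε

Fix ε > 0. For k ≥ 1, |(2k + 11)/(6k + 6) − (1/3)| = |54|/(6(6k + 6)) = 54/(6(6k + 6)).
Since 6k + 6 ≥ 6k for k ≥ 1, this is ≤ 54/(6·6k) = (3/2)/k.
So |(2k + 11)/(6k + 6) − (1/3)| < ε whenever k > (3/2)/ε.
Take M = (3/2)/ε. If k > M then |(2k + 11)/(6k + 6) − (1/3)| ≤ (3/2)/k < ε.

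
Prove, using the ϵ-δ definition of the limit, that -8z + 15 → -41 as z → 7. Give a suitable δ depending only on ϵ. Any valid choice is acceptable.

Fix ϵ > 0. We need δ > 0 so that 0 < |z − 7| < δ implies |(-8z + 15) + 41| < ϵ.
|(-8z + 15) + 41| = |-8z + 56| = 8|z − 7|.
Thus it suffices that |z − 7| < ϵ/8.
Take δ = ϵ/8. If 0 < |z − 7| < δ then |(-8z + 15) + 41| = 8|z − 7| < 8·(ϵ/8) = ϵ.

δ = ϵ/8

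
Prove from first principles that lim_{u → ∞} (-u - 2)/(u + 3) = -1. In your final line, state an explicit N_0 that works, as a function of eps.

Let eps > 0. We seek N_0 > 0 such that u > N_0 implies |(-u - 2)/(u + 3) + 1| < eps.
(-u - 2)/(u + 3) + 1 = ((-u - 2) − (-1)(u + 3)) / ((u + 3)) = 1/((u + 3)).
For u > 0 we have u + 3 > u, so |(-u - 2)/(u + 3) + 1| = 1/((u + 3)) < 1/(u) = 1/u.
Thus |(-u - 2)/(u + 3) + 1| < eps whenever u > 1/eps.
Take N_0 = 1/eps. If u > N_0 then |(-u - 2)/(u + 3) + 1| < 1/u < eps.

N_0 = 1/eps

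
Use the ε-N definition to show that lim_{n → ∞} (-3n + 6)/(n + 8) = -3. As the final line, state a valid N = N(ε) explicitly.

N = 30/ε

Let ε > 0 be given. For n ≥ 1, |(-3n + 6)/(n + 8) + 3| = |30|/((n + 8)) = 30/((n + 8)).
Since n + 8 ≥ n for n ≥ 1, this is ≤ 30/(n) = 30/n.
So |(-3n + 6)/(n + 8) + 3| < ε whenever n > 30/ε.
Take N = 30/ε. If n > N then |(-3n + 6)/(n + 8) + 3| ≤ 30/n < ε.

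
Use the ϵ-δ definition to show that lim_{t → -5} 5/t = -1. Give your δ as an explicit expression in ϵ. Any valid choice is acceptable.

δ = min(5/2, (5/2)ϵ)

Fix ϵ > 0. We seek δ > 0 such that 0 < |t + 5| < δ implies |5/t + 1| < ϵ.
|5/t + 1| = 5·|-5 − t|/(5·|t|) = 5|t + 5|/(5|t|).
Require δ ≤ 5/2 so that |t| > 5 − 5/2 = 5/2, hence 5|t| > 25/2.
Then |5/t + 1| < 5|t + 5|/(25/2), which is < ϵ when |t + 5| < (5/2)ϵ.
Take δ = min(5/2, (5/2)ϵ). Then 0 < |t + 5| < δ gives both |t + 5| < 5/2 and |t + 5| < (5/2)ϵ, so |5/t + 1| < ϵ.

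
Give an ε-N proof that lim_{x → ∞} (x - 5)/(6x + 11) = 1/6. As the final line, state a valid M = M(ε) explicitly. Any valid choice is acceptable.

Fix ε > 0. We seek M > 0 such that x > M implies |(x - 5)/(6x + 11) − (1/6)| < ε.
(x - 5)/(6x + 11) − (1/6) = (6(x - 5) − (6x + 11)) / (6(6x + 11)) = -41/(6(6x + 11)).
For x > 0 we have 6x + 11 > 6x, so |(x - 5)/(6x + 11) − (1/6)| = 41/(6(6x + 11)) < 41/(6·6x) = (41/36)/x.
Thus |(x - 5)/(6x + 11) − (1/6)| < ε whenever x > (41/36)/ε.
Take M = (41/36)/ε. If x > M then |(x - 5)/(6x + 11) − (1/6)| < (41/36)/x < ε.

M = (41/36)/ε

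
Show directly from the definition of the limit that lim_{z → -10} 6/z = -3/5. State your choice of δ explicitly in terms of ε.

δ = min(5, (25/3)ε)

Let ε > 0. We seek δ > 0 such that 0 < |z + 10| < δ implies |6/z + 3/5| < ε.
|6/z + 3/5| = 6·|-10 − z|/(10·|z|) = 6|z + 10|/(10|z|).
Restrict δ ≤ 5. Then |z + 10| < 5 gives |z| > 5, so 10|z| > 50.
Then |6/z + 3/5| < 6|z + 10|/50, which is < ε when |z + 10| < (25/3)ε.
Take δ = min(5, (25/3)ε). Then 0 < |z + 10| < δ gives both |z + 10| < 5 and |z + 10| < (25/3)ε, so |6/z + 3/5| < ε.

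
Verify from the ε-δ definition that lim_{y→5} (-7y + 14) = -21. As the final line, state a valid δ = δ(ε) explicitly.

Fix ε > 0. We need δ > 0 so that 0 < |y − 5| < δ implies |(-7y + 14) + 21| < ε.
Since (-7y + 14) + 21 = -7(y − 5), we have |(-7y + 14) + 21| = 7|y − 5|.
Thus it suffices that |y − 5| < ε/7.
Take δ = ε/7. If 0 < |y − 5| < δ then |(-7y + 14) + 21| = 7|y − 5| < 7·(ε/7) = ε.

δ = ε/7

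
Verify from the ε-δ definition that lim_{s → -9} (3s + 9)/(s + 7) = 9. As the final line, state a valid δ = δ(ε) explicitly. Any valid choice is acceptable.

Let ε > 0. We want δ > 0 with 0 < |s + 9| < δ ⇒ |(3s + 9)/(s + 7) − 9| < ε.
Combining over a common denominator, (3s + 9)/(s + 7) − 9 = [(3s + 9)·(-2) − (-18)·(s + 7)] / [(-2)·(s + 7)] = 12(s + 9) / ((-2)(s + 7)).
So |(3s + 9)/(s + 7) − 9| = 12|s + 9| / (2·|s + 7|).
Restrict δ ≤ 1. Then |s + 9| < 1 gives |s + 7| = |(s + 9) + (-2)| ≥ 2 − 1 = 1.
Hence |(3s + 9)/(s + 7) − 9| < 12|s + 9|/(2·1) = 6|s + 9|, which is < ε once |s + 9| < (1/6)ε.
Take δ = min(1, (1/6)ε). Then 0 < |s + 9| < δ forces both bounds, so |(3s + 9)/(s + 7) − 9| < ε.

δ = min(1, (1/6)ε)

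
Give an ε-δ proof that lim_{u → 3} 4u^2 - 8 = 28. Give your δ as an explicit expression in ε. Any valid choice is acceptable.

δ = min(2, ε/32)

Let ε > 0 be given. We want δ > 0 such that 0 < |u − 3| < δ implies |(4u^2 - 8) − 28| < ε.
(4u^2 - 8) − 28 = 4u^2 - 36 = (u − 3)(4u + 12).
So |(4u^2 - 8) − 28| = |u − 3|·|4u + 12|.
Assume first that |u − 3| < 2, so |u| < 5. Then |4u + 12| ≤ 4·5 + 12 = 32.
Hence |(4u^2 - 8) − 28| ≤ 32|u − 3| < ε provided |u − 3| < ε/32.
Take δ = min(2, ε/32). Then 0 < |u − 3| < δ gives both |u − 3| < 2 and |u − 3| < ε/32, so |(4u^2 - 8) − 28| < ε.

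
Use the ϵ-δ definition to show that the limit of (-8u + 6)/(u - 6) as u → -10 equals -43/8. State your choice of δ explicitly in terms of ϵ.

δ = min(8, (64/21)ϵ)

Suppose ϵ > 0. We want δ > 0 with 0 < |u + 10| < δ ⇒ |(-8u + 6)/(u - 6) + 43/8| < ϵ.
Combining over a common denominator, (-8u + 6)/(u - 6) + 43/8 = [(-8u + 6)·(-16) − 86·(u - 6)] / [(-16)·(u - 6)] = 42(u + 10) / ((-16)(u - 6)).
So |(-8u + 6)/(u - 6) + 43/8| = 42|u + 10| / (16·|u − 6|).
Restrict δ ≤ 8. Then |u + 10| < 8 gives |u − 6| = |(u + 10) + (-16)| ≥ 16 − 8 = 8.
Hence |(-8u + 6)/(u - 6) + 43/8| < 42|u + 10|/(16·8) = (21/64)|u + 10|, which is < ϵ once |u + 10| < (64/21)ϵ.
Take δ = min(8, (64/21)ϵ). Then 0 < |u + 10| < δ forces both bounds, so |(-8u + 6)/(u - 6) + 43/8| < ϵ.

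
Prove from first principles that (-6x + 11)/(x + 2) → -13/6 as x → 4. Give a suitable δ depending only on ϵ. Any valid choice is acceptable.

Fix ϵ > 0. We want δ > 0 with 0 < |x − 4| < δ ⇒ |(-6x + 11)/(x + 2) + 13/6| < ϵ.
Combining over a common denominator, (-6x + 11)/(x + 2) + 13/6 = [(-6x + 11)·6 − (-13)·(x + 2)] / [6·(x + 2)] = -23(x − 4) / (6(x + 2)).
So |(-6x + 11)/(x + 2) + 13/6| = 23|x − 4| / (6·|x + 2|).
Require δ ≤ 3, so |x + 2| ≥ |6| − |x − 4| > 6 − 3 = 3.
Hence |(-6x + 11)/(x + 2) + 13/6| < 23|x − 4|/(6·3) = (23/18)|x − 4|, which is < ϵ once |x − 4| < (18/23)ϵ.
Take δ = min(3, (18/23)ϵ). Then 0 < |x − 4| < δ forces both bounds, so |(-6x + 11)/(x + 2) + 13/6| < ϵ.

δ = min(3, (18/23)ϵ)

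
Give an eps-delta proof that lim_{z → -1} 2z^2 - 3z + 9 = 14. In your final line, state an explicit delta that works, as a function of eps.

delta = min(1, eps/9)

Fix eps > 0. We want delta > 0 such that 0 < |z + 1| < delta implies |(2z^2 - 3z + 9) − 14| < eps.
(2z^2 - 3z + 9) − 14 = 2z^2 - 3z - 5 = (z + 1)(2z - 5).
So |(2z^2 - 3z + 9) − 14| = |z + 1|·|2z - 5|.
Require delta ≤ 1. Then |z + 1| < 1 gives |z| < 2, and by the triangle inequality |2z - 5| ≤ 2·2 + 5 = 9.
Hence |(2z^2 - 3z + 9) − 14| ≤ 9|z + 1| < eps provided |z + 1| < eps/9.
Choosing delta = min(1, eps/9) ensures both conditions, hence |(2z^2 - 3z + 9) − 14| < eps.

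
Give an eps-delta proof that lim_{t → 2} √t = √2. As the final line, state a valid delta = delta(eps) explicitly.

Fix eps > 0. We want delta > 0 such that 0 < |t − 2| < delta implies |√t − √2| < eps.
Rationalise: √t − √2 = (t − 2)/(√t + √2), so |√t − √2| = |t − 2|/(√t + √2).
Restrict delta ≤ 2 so that |t − 2| < 2 forces t > 0, and then √t + √2 > √2.
Hence |√t − √2| < |t − 2|/√2, which is < eps once |t − 2| < √2·eps.
Take delta = min(2, √2·eps). If 0 < |t − 2| < delta then t > 0 and |√t − √2| < |t − 2|/√2 < eps.

delta = min(2, √2·eps)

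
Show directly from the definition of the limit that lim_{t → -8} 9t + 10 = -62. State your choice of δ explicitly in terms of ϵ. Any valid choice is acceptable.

Suppose ϵ > 0. We need δ > 0 so that 0 < |t + 8| < δ implies |(9t + 10) + 62| < ϵ.
Since (9t + 10) + 62 = 9(t + 8), we have |(9t + 10) + 62| = 9|t + 8|.
So 9|t + 8| < ϵ exactly when |t + 8| < ϵ/9.
Take δ = ϵ/9. If 0 < |t + 8| < δ then |(9t + 10) + 62| = 9|t + 8| < 9·(ϵ/9) = ϵ.

δ = ϵ/9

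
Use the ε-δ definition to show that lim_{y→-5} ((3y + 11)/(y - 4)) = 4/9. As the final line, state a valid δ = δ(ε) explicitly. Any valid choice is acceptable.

Suppose ε > 0. We want δ > 0 with 0 < |y + 5| < δ ⇒ |(3y + 11)/(y - 4) − (4/9)| < ε.
Combining over a common denominator, (3y + 11)/(y - 4) − (4/9) = [(3y + 11)·(-9) − (-4)·(y - 4)] / [(-9)·(y - 4)] = -23(y + 5) / ((-9)(y - 4)).
So |(3y + 11)/(y - 4) − (4/9)| = 23|y + 5| / (9·|y − 4|).
Restrict δ ≤ 9/2. Then |y + 5| < 9/2 gives |y − 4| = |(y + 5) + (-9)| ≥ 9 − 9/2 = 9/2.
Hence |(3y + 11)/(y - 4) − (4/9)| < 23|y + 5|/(9·(9/2)) = (46/81)|y + 5|, which is < ε once |y + 5| < (81/46)ε.
Take δ = min(9/2, (81/46)ε). Then 0 < |y + 5| < δ forces both bounds, so |(3y + 11)/(y - 4) − (4/9)| < ε.

δ = min(9/2, (81/46)ε)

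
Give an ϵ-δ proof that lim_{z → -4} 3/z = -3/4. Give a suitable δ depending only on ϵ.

Suppose ϵ > 0. We seek δ > 0 such that 0 < |z + 4| < δ implies |3/z + 3/4| < ϵ.
|3/z + 3/4| = 3·|-4 − z|/(4·|z|) = 3|z + 4|/(4|z|).
Require δ ≤ 2 so that |z| > 4 − 2 = 2, hence 4|z| > 8.
Then |3/z + 3/4| < 3|z + 4|/8, which is < ϵ when |z + 4| < (8/3)ϵ.
Take δ = min(2, (8/3)ϵ). Then 0 < |z + 4| < δ gives both |z + 4| < 2 and |z + 4| < (8/3)ϵ, so |3/z + 3/4| < ϵ.

δ = min(2, (8/3)ϵ)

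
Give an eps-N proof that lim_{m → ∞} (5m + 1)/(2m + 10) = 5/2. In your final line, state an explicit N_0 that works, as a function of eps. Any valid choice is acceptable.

Fix eps > 0. For m ≥ 1, |(5m + 1)/(2m + 10) − (5/2)| = |-48|/(2(2m + 10)) = 48/(2(2m + 10)).
Since 2m + 10 ≥ 2m for m ≥ 1, this is ≤ 48/(2·2m) = 12/m.
So |(5m + 1)/(2m + 10) − (5/2)| < eps whenever m > 12/eps.
Take N_0 = 12/eps. If m > N_0 then |(5m + 1)/(2m + 10) − (5/2)| ≤ 12/m < eps.

N_0 = 12/eps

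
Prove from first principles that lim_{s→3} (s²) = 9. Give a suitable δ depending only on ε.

δ = min(1, ε/7)

Suppose ε > 0. We seek δ > 0 with 0 < |s − 3| < δ ⇒ |s² − 9| < ε.
Factor: s² − 9 = (s − 3)(s + 3), so |s² − 9| = |s − 3|·|s + 3|.
Restrict δ ≤ 1. Then |s − 3| < 1 gives |s| < 4, so by the triangle inequality |s + 3| ≤ 4 + 3 = 7.
Hence |s² − 9| ≤ 7|s − 3|, which is < ε once |s − 3| < ε/7.
Take δ = min(1, ε/7). If 0 < |s − 3| < δ then both bounds hold and |s² − 9| ≤ 7|s − 3| < 7·(ε/7) = ε.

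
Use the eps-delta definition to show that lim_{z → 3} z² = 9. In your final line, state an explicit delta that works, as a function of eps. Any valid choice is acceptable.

delta = min(2, eps/8)

Let eps > 0. We seek delta > 0 with 0 < |z − 3| < delta ⇒ |z² − 9| < eps.
Factor: z² − 9 = (z − 3)(z + 3), so |z² − 9| = |z − 3|·|z + 3|.
Impose delta ≤ 2 so that |z| < 5; then |z + 3| ≤ 8.
Hence |z² − 9| ≤ 8|z − 3|, which is < eps once |z − 3| < eps/8.
Take delta = min(2, eps/8). If 0 < |z − 3| < delta then both bounds hold and |z² − 9| ≤ 8|z − 3| < 8·(eps/8) = eps.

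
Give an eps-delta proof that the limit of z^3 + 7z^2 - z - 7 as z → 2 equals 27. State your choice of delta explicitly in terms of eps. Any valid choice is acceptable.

Let eps > 0. We want delta > 0 such that 0 < |z − 2| < delta implies |(z^3 + 7z^2 - z - 7) − 27| < eps.
(z^3 + 7z^2 - z - 7) − 27 = z^3 + 7z^2 - z - 34 = (z − 2)(z^2 + 9z + 17).
So |(z^3 + 7z^2 - z - 7) − 27| = |z − 2|·|z^2 + 9z + 17|.
Require delta ≤ 1. Then |z − 2| < 1 gives |z| < 3, and by the triangle inequality |z^2 + 9z + 17| ≤ 3^2 + 9·3 + 17 = 53.
Hence |(z^3 + 7z^2 - z - 7) − 27| ≤ 53|z − 2| < eps provided |z − 2| < eps/53.
Choosing delta = min(1, eps/53) ensures both conditions, hence |(z^3 + 7z^2 - z - 7) − 27| < eps.

delta = min(1, eps/53)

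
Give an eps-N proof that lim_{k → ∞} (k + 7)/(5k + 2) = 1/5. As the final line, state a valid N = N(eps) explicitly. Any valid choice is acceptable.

N = (33/25)/eps

Let eps > 0. For k ≥ 1, |(k + 7)/(5k + 2) − (1/5)| = |33|/(5(5k + 2)) = 33/(5(5k + 2)).
Since 5k + 2 ≥ 5k for k ≥ 1, this is ≤ 33/(5·5k) = (33/25)/k.
So |(k + 7)/(5k + 2) − (1/5)| < eps whenever k > (33/25)/eps.
Take N = (33/25)/eps. If k > N then |(k + 7)/(5k + 2) − (1/5)| ≤ (33/25)/k < eps.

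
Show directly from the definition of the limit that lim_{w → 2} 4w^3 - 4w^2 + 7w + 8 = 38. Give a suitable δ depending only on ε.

δ = min(1, ε/63)

Let ε > 0. We want δ > 0 such that 0 < |w − 2| < δ implies |(4w^3 - 4w^2 + 7w + 8) − 38| < ε.
(4w^3 - 4w^2 + 7w + 8) − 38 = 4w^3 - 4w^2 + 7w - 30 = (w − 2)(4w^2 + 4w + 15).
So |(4w^3 - 4w^2 + 7w + 8) − 38| = |w − 2|·|4w^2 + 4w + 15|.
Require δ ≤ 1. Then |w − 2| < 1 gives |w| < 3, and by the triangle inequality |4w^2 + 4w + 15| ≤ 4·3^2 + 4·3 + 15 = 63.
Hence |(4w^3 - 4w^2 + 7w + 8) − 38| ≤ 63|w − 2| < ε provided |w − 2| < ε/63.
Choosing δ = min(1, ε/63) ensures both conditions, hence |(4w^3 - 4w^2 + 7w + 8) − 38| < ε.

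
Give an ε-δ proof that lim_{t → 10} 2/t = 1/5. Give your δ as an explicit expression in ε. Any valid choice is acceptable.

δ = min(5, 25ε)

Suppose ε > 0. We seek δ > 0 such that 0 < |t − 10| < δ implies |2/t − (1/5)| < ε.
|2/t − (1/5)| = 2·|10 − t|/(10·|t|) = 2|t − 10|/(10|t|).
Require δ ≤ 5 so that |t| > 10 − 5 = 5, hence 10|t| > 50.
Then |2/t − (1/5)| < 2|t − 10|/50, which is < ε when |t − 10| < 25ε.
Take δ = min(5, 25ε). Then 0 < |t − 10| < δ gives both |t − 10| < 5 and |t − 10| < 25ε, so |2/t − (1/5)| < ε.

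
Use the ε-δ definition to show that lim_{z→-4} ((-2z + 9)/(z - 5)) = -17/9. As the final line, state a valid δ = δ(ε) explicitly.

Let ε > 0 be given. We want δ > 0 with 0 < |z + 4| < δ ⇒ |(-2z + 9)/(z - 5) + 17/9| < ε.
Combining over a common denominator, (-2z + 9)/(z - 5) + 17/9 = [(-2z + 9)·(-9) − 17·(z - 5)] / [(-9)·(z - 5)] = 1(z + 4) / ((-9)(z - 5)).
So |(-2z + 9)/(z - 5) + 17/9| = |z + 4| / (9·|z − 5|).
Restrict δ ≤ 9/2. Then |z + 4| < 9/2 gives |z − 5| = |(z + 4) + (-9)| ≥ 9 − 9/2 = 9/2.
Hence |(-2z + 9)/(z - 5) + 17/9| < |z + 4|/(9·(9/2)) = (2/81)|z + 4|, which is < ε once |z + 4| < (81/2)ε.
Take δ = min(9/2, (81/2)ε). Then 0 < |z + 4| < δ forces both bounds, so |(-2z + 9)/(z - 5) + 17/9| < ε.

δ = min(9/2, (81/2)ε)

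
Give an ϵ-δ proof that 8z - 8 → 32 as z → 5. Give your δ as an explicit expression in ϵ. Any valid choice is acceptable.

δ = ϵ/8

Fix ϵ > 0. We need δ > 0 so that 0 < |z − 5| < δ implies |(8z - 8) − 32| < ϵ.
|(8z - 8) − 32| = |8z - 40| = 8|z − 5|.
Thus it suffices that |z − 5| < ϵ/8.
Choosing δ = ϵ/8 gives |(8z - 8) − 32| = 8|z − 5| < ϵ whenever |z − 5| < δ.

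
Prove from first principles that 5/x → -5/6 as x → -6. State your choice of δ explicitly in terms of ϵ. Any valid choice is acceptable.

Fix ϵ > 0. We seek δ > 0 such that 0 < |x + 6| < δ implies |5/x + 5/6| < ϵ.
|5/x + 5/6| = 5·|-6 − x|/(6·|x|) = 5|x + 6|/(6|x|).
Require δ ≤ 3 so that |x| > 6 − 3 = 3, hence 6|x| > 18.
Then |5/x + 5/6| < 5|x + 6|/18, which is < ϵ when |x + 6| < (18/5)ϵ.
Take δ = min(3, (18/5)ϵ). Then 0 < |x + 6| < δ gives both |x + 6| < 3 and |x + 6| < (18/5)ϵ, so |5/x + 5/6| < ϵ.

δ = min(3, (18/5)ϵ)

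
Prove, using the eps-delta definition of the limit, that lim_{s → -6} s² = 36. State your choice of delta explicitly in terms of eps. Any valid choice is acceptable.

delta = min(1, eps/13)

Let eps > 0. We seek delta > 0 with 0 < |s + 6| < delta ⇒ |s² − 36| < eps.
Factor: s² − 36 = (s + 6)(s - 6), so |s² − 36| = |s + 6|·|s - 6|.
Impose delta ≤ 1 so that |s| < 7; then |s - 6| ≤ 13.
Hence |s² − 36| ≤ 13|s + 6|, which is < eps once |s + 6| < eps/13.
Take delta = min(1, eps/13). If 0 < |s + 6| < delta then both bounds hold and |s² − 36| ≤ 13|s + 6| < 13·(eps/13) = eps.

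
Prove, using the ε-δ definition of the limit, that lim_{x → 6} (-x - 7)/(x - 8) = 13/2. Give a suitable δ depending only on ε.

δ = min(1, (2/15)ε)

Let ε > 0. We want δ > 0 with 0 < |x − 6| < δ ⇒ |(-x - 7)/(x - 8) − (13/2)| < ε.
Combining over a common denominator, (-x - 7)/(x - 8) − (13/2) = [(-x - 7)·(-2) − (-13)·(x - 8)] / [(-2)·(x - 8)] = 15(x − 6) / ((-2)(x - 8)).
So |(-x - 7)/(x - 8) − (13/2)| = 15|x − 6| / (2·|x − 8|).
Require δ ≤ 1, so |x − 8| ≥ |-2| − |x − 6| > 2 − 1 = 1.
Hence |(-x - 7)/(x - 8) − (13/2)| < 15|x − 6|/(2·1) = (15/2)|x − 6|, which is < ε once |x − 6| < (2/15)ε.
Take δ = min(1, (2/15)ε). Then 0 < |x − 6| < δ forces both bounds, so |(-x - 7)/(x - 8) − (13/2)| < ε.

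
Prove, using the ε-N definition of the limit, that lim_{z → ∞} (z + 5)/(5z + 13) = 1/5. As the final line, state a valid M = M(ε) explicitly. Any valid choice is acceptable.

Fix ε > 0. We seek M > 0 such that z > M implies |(z + 5)/(5z + 13) − (1/5)| < ε.
(z + 5)/(5z + 13) − (1/5) = (5(z + 5) − (5z + 13)) / (5(5z + 13)) = 12/(5(5z + 13)).
For z > 0 we have 5z + 13 > 5z, so |(z + 5)/(5z + 13) − (1/5)| = 12/(5(5z + 13)) < 12/(5·5z) = (12/25)/z.
Thus |(z + 5)/(5z + 13) − (1/5)| < ε whenever z > (12/25)/ε.
Take M = (12/25)/ε. If z > M then |(z + 5)/(5z + 13) − (1/5)| < (12/25)/z < ε.

M = (12/25)/ε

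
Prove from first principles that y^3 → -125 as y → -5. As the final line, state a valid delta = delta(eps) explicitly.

delta = min(1, eps/91)

Let eps > 0 be given. We seek delta > 0 with 0 < |y + 5| < delta ⇒ |y^3 + 125| < eps.
Factor: y^3 + 125 = (y + 5)(y^2 - 5y + 25), so |y^3 + 125| = |y + 5|·|y^2 - 5y + 25|.
Restrict delta ≤ 1. Then |y + 5| < 1 gives |y| < 6, so by the triangle inequality |y^2 - 5y + 25| ≤ 6^2 + 5·6 + 25 = 91.
Hence |y^3 + 125| ≤ 91|y + 5|, which is < eps once |y + 5| < eps/91.
Take delta = min(1, eps/91). If 0 < |y + 5| < delta then both bounds hold and |y^3 + 125| ≤ 91|y + 5| < 91·(eps/91) = eps.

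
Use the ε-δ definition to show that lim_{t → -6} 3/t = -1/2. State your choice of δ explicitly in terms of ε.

Let ε > 0 be given. We seek δ > 0 such that 0 < |t + 6| < δ implies |3/t + 1/2| < ε.
|3/t + 1/2| = 3·|-6 − t|/(6·|t|) = 3|t + 6|/(6|t|).
Require δ ≤ 3 so that |t| > 6 − 3 = 3, hence 6|t| > 18.
Then |3/t + 1/2| < 3|t + 6|/18, which is < ε when |t + 6| < 6ε.
Take δ = min(3, 6ε). Then 0 < |t + 6| < δ gives both |t + 6| < 3 and |t + 6| < 6ε, so |3/t + 1/2| < ε.

δ = min(3, 6ε)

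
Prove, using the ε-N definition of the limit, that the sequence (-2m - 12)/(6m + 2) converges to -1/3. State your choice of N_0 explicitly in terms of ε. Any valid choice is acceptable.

Let ε > 0. For m ≥ 1, |(-2m - 12)/(6m + 2) + 1/3| = |-68|/(6(6m + 2)) = 68/(6(6m + 2)).
Since 6m + 2 ≥ 6m for m ≥ 1, this is ≤ 68/(6·6m) = (17/9)/m.
So |(-2m - 12)/(6m + 2) + 1/3| < ε whenever m > (17/9)/ε.
Take N_0 = (17/9)/ε. If m > N_0 then |(-2m - 12)/(6m + 2) + 1/3| ≤ (17/9)/m < ε.

N_0 = (17/9)/ε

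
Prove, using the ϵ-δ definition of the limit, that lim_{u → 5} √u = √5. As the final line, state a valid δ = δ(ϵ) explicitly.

δ = min(5, √5·ϵ)

Suppose ϵ > 0. We want δ > 0 such that 0 < |u − 5| < δ implies |√u − √5| < ϵ.
Multiplying by the conjugate, |√u − √5| = |u − 5|/(√u + √5).
Restrict δ ≤ 5 so that |u − 5| < 5 forces u > 0, and then √u + √5 > √5.
Hence |√u − √5| < |u − 5|/√5, which is < ϵ once |u − 5| < √5·ϵ.
Take δ = min(5, √5·ϵ). If 0 < |u − 5| < δ then u > 0 and |√u − √5| < |u − 5|/√5 < ϵ.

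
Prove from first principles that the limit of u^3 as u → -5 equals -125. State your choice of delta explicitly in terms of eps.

Let eps > 0 be given. We seek delta > 0 with 0 < |u + 5| < delta ⇒ |u^3 + 125| < eps.
Factor: u^3 + 125 = (u + 5)(u^2 - 5u + 25), so |u^3 + 125| = |u + 5|·|u^2 - 5u + 25|.
Restrict delta ≤ 1. Then |u + 5| < 1 gives |u| < 6, so by the triangle inequality |u^2 - 5u + 25| ≤ 6^2 + 5·6 + 25 = 91.
Hence |u^3 + 125| ≤ 91|u + 5|, which is < eps once |u + 5| < eps/91.
Take delta = min(1, eps/91). If 0 < |u + 5| < delta then both bounds hold and |u^3 + 125| ≤ 91|u + 5| < 91·(eps/91) = eps.

delta = min(1, eps/91)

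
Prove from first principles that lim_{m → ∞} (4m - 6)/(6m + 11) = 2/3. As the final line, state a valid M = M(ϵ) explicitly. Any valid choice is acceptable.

Let ϵ > 0. For m ≥ 1, |(4m - 6)/(6m + 11) − (2/3)| = |-80|/(6(6m + 11)) = 80/(6(6m + 11)).
Since 6m + 11 ≥ 6m for m ≥ 1, this is ≤ 80/(6·6m) = (20/9)/m.
So |(4m - 6)/(6m + 11) − (2/3)| < ϵ whenever m > (20/9)/ϵ.
Take M = (20/9)/ϵ. If m > M then |(4m - 6)/(6m + 11) − (2/3)| ≤ (20/9)/m < ϵ.

M = (20/9)/ϵ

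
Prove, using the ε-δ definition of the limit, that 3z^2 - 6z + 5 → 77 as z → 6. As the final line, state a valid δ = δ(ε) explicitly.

δ = min(2, ε/36)

Let ε > 0 be given. We want δ > 0 such that 0 < |z − 6| < δ implies |(3z^2 - 6z + 5) − 77| < ε.
(3z^2 - 6z + 5) − 77 = 3z^2 - 6z - 72 = (z − 6)(3z + 12).
So |(3z^2 - 6z + 5) − 77| = |z − 6|·|3z + 12|.
Require δ ≤ 2. Then |z − 6| < 2 gives |z| < 8, and by the triangle inequality |3z + 12| ≤ 3·8 + 12 = 36.
Hence |(3z^2 - 6z + 5) − 77| ≤ 36|z − 6| < ε provided |z − 6| < ε/36.
Choosing δ = min(2, ε/36) ensures both conditions, hence |(3z^2 - 6z + 5) − 77| < ε.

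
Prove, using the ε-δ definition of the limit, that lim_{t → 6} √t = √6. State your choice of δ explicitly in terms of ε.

Let ε > 0. We want δ > 0 such that 0 < |t − 6| < δ implies |√t − √6| < ε.
Multiplying by the conjugate, |√t − √6| = |t − 6|/(√t + √6).
Restrict δ ≤ 6 so that |t − 6| < 6 forces t > 0, and then √t + √6 > √6.
Hence |√t − √6| < |t − 6|/√6, which is < ε once |t − 6| < √6·ε.
Take δ = min(6, √6·ε). If 0 < |t − 6| < δ then t > 0 and |√t − √6| < |t − 6|/√6 < ε.

δ = min(6, √6·ε)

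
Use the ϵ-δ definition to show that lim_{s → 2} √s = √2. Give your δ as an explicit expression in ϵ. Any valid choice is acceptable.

δ = min(2, √2·ϵ)

Suppose ϵ > 0. We want δ > 0 such that 0 < |s − 2| < δ implies |√s − √2| < ϵ.
Rationalise: √s − √2 = (s − 2)/(√s + √2), so |√s − √2| = |s − 2|/(√s + √2).
Restrict δ ≤ 2 so that |s − 2| < 2 forces s > 0, and then √s + √2 > √2.
Hence |√s − √2| < |s − 2|/√2, which is < ϵ once |s − 2| < √2·ϵ.
Take δ = min(2, √2·ϵ). If 0 < |s − 2| < δ then s > 0 and |√s − √2| < |s − 2|/√2 < ϵ.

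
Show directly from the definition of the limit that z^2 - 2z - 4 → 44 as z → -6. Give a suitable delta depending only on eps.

delta = min(1, eps/15)

Let eps > 0. We want delta > 0 such that 0 < |z + 6| < delta implies |(z^2 - 2z - 4) − 44| < eps.
(z^2 - 2z - 4) − 44 = z^2 - 2z - 48 = (z + 6)(z - 8).
So |(z^2 - 2z - 4) − 44| = |z + 6|·|z - 8|.
Assume first that |z + 6| < 1, so |z| < 7. Then |z - 8| ≤ 7 + 8 = 15.
Hence |(z^2 - 2z - 4) − 44| ≤ 15|z + 6| < eps provided |z + 6| < eps/15.
Choosing delta = min(1, eps/15) ensures both conditions, hence |(z^2 - 2z - 4) − 44| < eps.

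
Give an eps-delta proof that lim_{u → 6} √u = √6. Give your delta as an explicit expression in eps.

Let eps > 0. We want delta > 0 such that 0 < |u − 6| < delta implies |√u − √6| < eps.
Rationalise: √u − √6 = (u − 6)/(√u + √6), so |√u − √6| = |u − 6|/(√u + √6).
Restrict delta ≤ 6 so that |u − 6| < 6 forces u > 0, and then √u + √6 > √6.
Hence |√u − √6| < |u − 6|/√6, which is < eps once |u − 6| < √6·eps.
Take delta = min(6, √6·eps). If 0 < |u − 6| < delta then u > 0 and |√u − √6| < |u − 6|/√6 < eps.

delta = min(6, √6·eps)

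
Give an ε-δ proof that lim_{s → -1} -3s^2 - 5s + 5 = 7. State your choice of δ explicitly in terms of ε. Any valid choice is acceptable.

δ = min(1, ε/8)

Let ε > 0 be given. We want δ > 0 such that 0 < |s + 1| < δ implies |(-3s^2 - 5s + 5) − 7| < ε.
(-3s^2 - 5s + 5) − 7 = -3s^2 - 5s - 2 = (s + 1)(-3s - 2).
So |(-3s^2 - 5s + 5) − 7| = |s + 1|·|-3s - 2|.
Assume first that |s + 1| < 1, so |s| < 2. Then |-3s - 2| ≤ 3·2 + 2 = 8.
Hence |(-3s^2 - 5s + 5) − 7| ≤ 8|s + 1| < ε provided |s + 1| < ε/8.
Choosing δ = min(1, ε/8) ensures both conditions, hence |(-3s^2 - 5s + 5) − 7| < ε.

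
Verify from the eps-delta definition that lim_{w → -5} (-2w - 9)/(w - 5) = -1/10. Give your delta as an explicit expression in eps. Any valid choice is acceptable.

Fix eps > 0. We want delta > 0 with 0 < |w + 5| < delta ⇒ |(-2w - 9)/(w - 5) + 1/10| < eps.
Combining over a common denominator, (-2w - 9)/(w - 5) + 1/10 = [(-2w - 9)·(-10) − 1·(w - 5)] / [(-10)·(w - 5)] = 19(w + 5) / ((-10)(w - 5)).
So |(-2w - 9)/(w - 5) + 1/10| = 19|w + 5| / (10·|w − 5|).
Restrict delta ≤ 5. Then |w + 5| < 5 gives |w − 5| = |(w + 5) + (-10)| ≥ 10 − 5 = 5.
Hence |(-2w - 9)/(w - 5) + 1/10| < 19|w + 5|/(10·5) = (19/50)|w + 5|, which is < eps once |w + 5| < (50/19)eps.
Take delta = min(5, (50/19)eps). Then 0 < |w + 5| < delta forces both bounds, so |(-2w - 9)/(w - 5) + 1/10| < eps.

delta = min(5, (50/19)eps)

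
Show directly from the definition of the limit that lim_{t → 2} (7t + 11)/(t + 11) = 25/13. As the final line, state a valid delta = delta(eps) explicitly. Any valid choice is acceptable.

delta = min(13/2, (169/132)eps)

Let eps > 0 be given. We want delta > 0 with 0 < |t − 2| < delta ⇒ |(7t + 11)/(t + 11) − (25/13)| < eps.
Combining over a common denominator, (7t + 11)/(t + 11) − (25/13) = [(7t + 11)·13 − 25·(t + 11)] / [13·(t + 11)] = 66(t − 2) / (13(t + 11)).
So |(7t + 11)/(t + 11) − (25/13)| = 66|t − 2| / (13·|t + 11|).
Require delta ≤ 13/2, so |t + 11| ≥ |13| − |t − 2| > 13 − 13/2 = 13/2.
Hence |(7t + 11)/(t + 11) − (25/13)| < 66|t − 2|/(13·(13/2)) = (132/169)|t − 2|, which is < eps once |t − 2| < (169/132)eps.
Take delta = min(13/2, (169/132)eps). Then 0 < |t − 2| < delta forces both bounds, so |(7t + 11)/(t + 11) − (25/13)| < eps.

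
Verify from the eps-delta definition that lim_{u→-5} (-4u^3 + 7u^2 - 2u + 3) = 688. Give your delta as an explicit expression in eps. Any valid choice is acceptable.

Let eps > 0. We want delta > 0 such that 0 < |u + 5| < delta implies |(-4u^3 + 7u^2 - 2u + 3) − 688| < eps.
(-4u^3 + 7u^2 - 2u + 3) − 688 = -4u^3 + 7u^2 - 2u - 685 = (u + 5)(-4u^2 + 27u - 137).
So |(-4u^3 + 7u^2 - 2u + 3) − 688| = |u + 5|·|-4u^2 + 27u - 137|.
Assume first that |u + 5| < 1, so |u| < 6. Then |-4u^2 + 27u - 137| ≤ 4·6^2 + 27·6 + 137 = 443.
Hence |(-4u^3 + 7u^2 - 2u + 3) − 688| ≤ 443|u + 5| < eps provided |u + 5| < eps/443.
Take delta = min(1, eps/443). Then 0 < |u + 5| < delta gives both |u + 5| < 1 and |u + 5| < eps/443, so |(-4u^3 + 7u^2 - 2u + 3) − 688| < eps.

delta = min(1, eps/443)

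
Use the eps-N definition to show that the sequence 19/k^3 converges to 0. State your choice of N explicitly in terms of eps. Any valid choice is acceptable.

N = (19/eps)^{1/3}

Fix eps > 0. For k ≥ 1, |19/k^3 − 0| = 19/k^3.
19/k^3 < eps ⇔ k^3 > 19/eps ⇔ k > (19/eps)^{1/3}.
Take N = (19/eps)^{1/3}. Then k > N implies 19/k^3 < eps.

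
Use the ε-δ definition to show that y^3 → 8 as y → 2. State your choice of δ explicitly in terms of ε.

Let ε > 0. We seek δ > 0 with 0 < |y − 2| < δ ⇒ |y^3 − 8| < ε.
Factor: y^3 − 8 = (y − 2)(y^2 + 2y + 4), so |y^3 − 8| = |y − 2|·|y^2 + 2y + 4|.
Restrict δ ≤ 2. Then |y − 2| < 2 gives |y| < 4, so by the triangle inequality |y^2 + 2y + 4| ≤ 4^2 + 2·4 + 4 = 28.
Hence |y^3 − 8| ≤ 28|y − 2|, which is < ε once |y − 2| < ε/28.
Take δ = min(2, ε/28). If 0 < |y − 2| < δ then both bounds hold and |y^3 − 8| ≤ 28|y − 2| < 28·(ε/28) = ε.

δ = min(2, ε/28)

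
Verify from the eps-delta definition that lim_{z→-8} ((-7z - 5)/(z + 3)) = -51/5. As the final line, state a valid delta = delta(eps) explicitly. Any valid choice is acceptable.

Let eps > 0 be given. We want delta > 0 with 0 < |z + 8| < delta ⇒ |(-7z - 5)/(z + 3) + 51/5| < eps.
Combining over a common denominator, (-7z - 5)/(z + 3) + 51/5 = [(-7z - 5)·(-5) − 51·(z + 3)] / [(-5)·(z + 3)] = -16(z + 8) / ((-5)(z + 3)).
So |(-7z - 5)/(z + 3) + 51/5| = 16|z + 8| / (5·|z + 3|).
Require delta ≤ 5/2, so |z + 3| ≥ |-5| − |z + 8| > 5 − 5/2 = 5/2.
Hence |(-7z - 5)/(z + 3) + 51/5| < 16|z + 8|/(5·(5/2)) = (32/25)|z + 8|, which is < eps once |z + 8| < (25/32)eps.
Take delta = min(5/2, (25/32)eps). Then 0 < |z + 8| < delta forces both bounds, so |(-7z - 5)/(z + 3) + 51/5| < eps.

delta = min(5/2, (25/32)eps)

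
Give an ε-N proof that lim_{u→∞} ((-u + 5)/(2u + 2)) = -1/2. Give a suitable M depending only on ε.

M = 3/ε

Let ε > 0 be given. We seek M > 0 such that u > M implies |(-u + 5)/(2u + 2) + 1/2| < ε.
(-u + 5)/(2u + 2) + 1/2 = (2(-u + 5) − (-1)(2u + 2)) / (2(2u + 2)) = 12/(2(2u + 2)).
For u > 0 we have 2u + 2 > 2u, so |(-u + 5)/(2u + 2) + 1/2| = 12/(2(2u + 2)) < 12/(2·2u) = 3/u.
Thus |(-u + 5)/(2u + 2) + 1/2| < ε whenever u > 3/ε.
Take M = 3/ε. If u > M then |(-u + 5)/(2u + 2) + 1/2| < 3/u < ε.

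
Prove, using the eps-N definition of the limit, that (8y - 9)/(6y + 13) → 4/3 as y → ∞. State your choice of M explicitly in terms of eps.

Suppose eps > 0. We seek M > 0 such that y > M implies |(8y - 9)/(6y + 13) − (4/3)| < eps.
(8y - 9)/(6y + 13) − (4/3) = (6(8y - 9) − 8(6y + 13)) / (6(6y + 13)) = -158/(6(6y + 13)).
For y > 0 we have 6y + 13 > 6y, so |(8y - 9)/(6y + 13) − (4/3)| = 158/(6(6y + 13)) < 158/(6·6y) = (79/18)/y.
Thus |(8y - 9)/(6y + 13) − (4/3)| < eps whenever y > (79/18)/eps.
Take M = (79/18)/eps. If y > M then |(8y - 9)/(6y + 13) − (4/3)| < (79/18)/y < eps.

M = (79/18)/eps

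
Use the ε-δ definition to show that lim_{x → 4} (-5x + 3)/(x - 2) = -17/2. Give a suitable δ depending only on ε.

δ = min(1, (2/7)ε)

Suppose ε > 0. We want δ > 0 with 0 < |x − 4| < δ ⇒ |(-5x + 3)/(x - 2) + 17/2| < ε.
Combining over a common denominator, (-5x + 3)/(x - 2) + 17/2 = [(-5x + 3)·2 − (-17)·(x - 2)] / [2·(x - 2)] = 7(x − 4) / (2(x - 2)).
So |(-5x + 3)/(x - 2) + 17/2| = 7|x − 4| / (2·|x − 2|).
Require δ ≤ 1, so |x − 2| ≥ |2| − |x − 4| > 2 − 1 = 1.
Hence |(-5x + 3)/(x - 2) + 17/2| < 7|x − 4|/(2·1) = (7/2)|x − 4|, which is < ε once |x − 4| < (2/7)ε.
Take δ = min(1, (2/7)ε). Then 0 < |x − 4| < δ forces both bounds, so |(-5x + 3)/(x - 2) + 17/2| < ε.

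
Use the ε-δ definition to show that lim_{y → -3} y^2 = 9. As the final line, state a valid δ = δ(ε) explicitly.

Let ε > 0 be given. We seek δ > 0 with 0 < |y + 3| < δ ⇒ |y^2 − 9| < ε.
Factor: y^2 − 9 = (y + 3)(y - 3), so |y^2 − 9| = |y + 3|·|y - 3|.
Restrict δ ≤ 2. Then |y + 3| < 2 gives |y| < 5, so by the triangle inequality |y - 3| ≤ 5 + 3 = 8.
Hence |y^2 − 9| ≤ 8|y + 3|, which is < ε once |y + 3| < ε/8.
Take δ = min(2, ε/8). If 0 < |y + 3| < δ then both bounds hold and |y^2 − 9| ≤ 8|y + 3| < 8·(ε/8) = ε.

δ = min(2, ε/8)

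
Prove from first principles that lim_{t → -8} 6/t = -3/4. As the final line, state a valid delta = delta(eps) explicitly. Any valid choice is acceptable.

delta = min(4, (16/3)eps)

Suppose eps > 0. We seek delta > 0 such that 0 < |t + 8| < delta implies |6/t + 3/4| < eps.
|6/t + 3/4| = 6·|-8 − t|/(8·|t|) = 6|t + 8|/(8|t|).
Require delta ≤ 4 so that |t| > 8 − 4 = 4, hence 8|t| > 32.
Then |6/t + 3/4| < 6|t + 8|/32, which is < eps when |t + 8| < (16/3)eps.
Take delta = min(4, (16/3)eps). Then 0 < |t + 8| < delta gives both |t + 8| < 4 and |t + 8| < (16/3)eps, so |6/t + 3/4| < eps.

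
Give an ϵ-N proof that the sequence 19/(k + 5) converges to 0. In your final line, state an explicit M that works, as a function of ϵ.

Suppose ϵ > 0. For k ≥ 1, |19/(k + 5) − 0| = 19/(k + 5) ≤ 19/k.
We need 19/k < ϵ, i.e. k > 19/ϵ.
Take M = 19/ϵ. If k > M then |19/(k + 5)| ≤ 19/k < ϵ.

M = 19/ϵ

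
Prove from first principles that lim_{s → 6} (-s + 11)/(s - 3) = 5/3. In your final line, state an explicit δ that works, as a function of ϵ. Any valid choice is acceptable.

Let ϵ > 0. We want δ > 0 with 0 < |s − 6| < δ ⇒ |(-s + 11)/(s - 3) − (5/3)| < ϵ.
Combining over a common denominator, (-s + 11)/(s - 3) − (5/3) = [(-s + 11)·3 − 5·(s - 3)] / [3·(s - 3)] = -8(s − 6) / (3(s - 3)).
So |(-s + 11)/(s - 3) − (5/3)| = 8|s − 6| / (3·|s − 3|).
Require δ ≤ 3/2, so |s − 3| ≥ |3| − |s − 6| > 3 − 3/2 = 3/2.
Hence |(-s + 11)/(s - 3) − (5/3)| < 8|s − 6|/(3·(3/2)) = (16/9)|s − 6|, which is < ϵ once |s − 6| < (9/16)ϵ.
Take δ = min(3/2, (9/16)ϵ). Then 0 < |s − 6| < δ forces both bounds, so |(-s + 11)/(s - 3) − (5/3)| < ϵ.

δ = min(3/2, (9/16)ϵ)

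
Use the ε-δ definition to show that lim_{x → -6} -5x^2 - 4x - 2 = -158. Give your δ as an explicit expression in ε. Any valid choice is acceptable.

Fix ε > 0. We want δ > 0 such that 0 < |x + 6| < δ implies |(-5x^2 - 4x - 2) + 158| < ε.
(-5x^2 - 4x - 2) + 158 = -5x^2 - 4x + 156 = (x + 6)(-5x + 26).
So |(-5x^2 - 4x - 2) + 158| = |x + 6|·|-5x + 26|.
Assume first that |x + 6| < 2, so |x| < 8. Then |-5x + 26| ≤ 5·8 + 26 = 66.
Hence |(-5x^2 - 4x - 2) + 158| ≤ 66|x + 6| < ε provided |x + 6| < ε/66.
Choosing δ = min(2, ε/66) ensures both conditions, hence |(-5x^2 - 4x - 2) + 158| < ε.

δ = min(2, ε/66)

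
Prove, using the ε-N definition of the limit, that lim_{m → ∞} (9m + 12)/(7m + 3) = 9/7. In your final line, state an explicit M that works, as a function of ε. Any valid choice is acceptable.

M = (57/49)/ε

Let ε > 0. For m ≥ 1, |(9m + 12)/(7m + 3) − (9/7)| = |57|/(7(7m + 3)) = 57/(7(7m + 3)).
Since 7m + 3 ≥ 7m for m ≥ 1, this is ≤ 57/(7·7m) = (57/49)/m.
So |(9m + 12)/(7m + 3) − (9/7)| < ε whenever m > (57/49)/ε.
Take M = (57/49)/ε. If m > M then |(9m + 12)/(7m + 3) − (9/7)| ≤ (57/49)/m < ε.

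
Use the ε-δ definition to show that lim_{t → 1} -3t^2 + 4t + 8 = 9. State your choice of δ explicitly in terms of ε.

Let ε > 0 be given. We want δ > 0 such that 0 < |t − 1| < δ implies |(-3t^2 + 4t + 8) − 9| < ε.
(-3t^2 + 4t + 8) − 9 = -3t^2 + 4t - 1 = (t − 1)(-3t + 1).
So |(-3t^2 + 4t + 8) − 9| = |t − 1|·|-3t + 1|.
Assume first that |t − 1| < 1, so |t| < 2. Then |-3t + 1| ≤ 3·2 + 1 = 7.
Hence |(-3t^2 + 4t + 8) − 9| ≤ 7|t − 1| < ε provided |t − 1| < ε/7.
Take δ = min(1, ε/7). Then 0 < |t − 1| < δ gives both |t − 1| < 1 and |t − 1| < ε/7, so |(-3t^2 + 4t + 8) − 9| < ε.

δ = min(1, ε/7)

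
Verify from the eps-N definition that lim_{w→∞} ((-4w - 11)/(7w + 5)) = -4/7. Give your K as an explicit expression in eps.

K = (57/49)/eps

Suppose eps > 0. We seek K > 0 such that w > K implies |(-4w - 11)/(7w + 5) + 4/7| < eps.
(-4w - 11)/(7w + 5) + 4/7 = (7(-4w - 11) − (-4)(7w + 5)) / (7(7w + 5)) = -57/(7(7w + 5)).
For w > 0 we have 7w + 5 > 7w, so |(-4w - 11)/(7w + 5) + 4/7| = 57/(7(7w + 5)) < 57/(7·7w) = (57/49)/w.
Thus |(-4w - 11)/(7w + 5) + 4/7| < eps whenever w > (57/49)/eps.
Take K = (57/49)/eps. If w > K then |(-4w - 11)/(7w + 5) + 4/7| < (57/49)/w < eps.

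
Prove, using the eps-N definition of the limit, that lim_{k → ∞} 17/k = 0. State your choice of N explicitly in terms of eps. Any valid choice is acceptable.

N = 17/eps

Let eps > 0. For k ≥ 1, |17/k − 0| = 17/(k) ≤ 17/k.
We need 17/k < eps, i.e. k > 17/eps.
Take N = 17/eps. If k > N then |17/k| ≤ 17/k < eps.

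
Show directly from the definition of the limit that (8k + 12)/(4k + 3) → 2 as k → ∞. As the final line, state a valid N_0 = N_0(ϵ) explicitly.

Let ϵ > 0 be given. For k ≥ 1, |(8k + 12)/(4k + 3) − 2| = |24|/(4(4k + 3)) = 24/(4(4k + 3)).
Since 4k + 3 ≥ 4k for k ≥ 1, this is ≤ 24/(4·4k) = (3/2)/k.
So |(8k + 12)/(4k + 3) − 2| < ϵ whenever k > (3/2)/ϵ.
Take N_0 = (3/2)/ϵ. If k > N_0 then |(8k + 12)/(4k + 3) − 2| ≤ (3/2)/k < ϵ.

N_0 = (3/2)/ϵ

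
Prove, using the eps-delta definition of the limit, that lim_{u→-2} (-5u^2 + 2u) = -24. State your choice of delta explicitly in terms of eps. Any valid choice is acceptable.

Let eps > 0 be given. We want delta > 0 such that 0 < |u + 2| < delta implies |(-5u^2 + 2u) + 24| < eps.
(-5u^2 + 2u) + 24 = -5u^2 + 2u + 24 = (u + 2)(-5u + 12).
So |(-5u^2 + 2u) + 24| = |u + 2|·|-5u + 12|.
Assume first that |u + 2| < 2, so |u| < 4. Then |-5u + 12| ≤ 5·4 + 12 = 32.
Hence |(-5u^2 + 2u) + 24| ≤ 32|u + 2| < eps provided |u + 2| < eps/32.
Take delta = min(2, eps/32). Then 0 < |u + 2| < delta gives both |u + 2| < 2 and |u + 2| < eps/32, so |(-5u^2 + 2u) + 24| < eps.

delta = min(2, eps/32)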